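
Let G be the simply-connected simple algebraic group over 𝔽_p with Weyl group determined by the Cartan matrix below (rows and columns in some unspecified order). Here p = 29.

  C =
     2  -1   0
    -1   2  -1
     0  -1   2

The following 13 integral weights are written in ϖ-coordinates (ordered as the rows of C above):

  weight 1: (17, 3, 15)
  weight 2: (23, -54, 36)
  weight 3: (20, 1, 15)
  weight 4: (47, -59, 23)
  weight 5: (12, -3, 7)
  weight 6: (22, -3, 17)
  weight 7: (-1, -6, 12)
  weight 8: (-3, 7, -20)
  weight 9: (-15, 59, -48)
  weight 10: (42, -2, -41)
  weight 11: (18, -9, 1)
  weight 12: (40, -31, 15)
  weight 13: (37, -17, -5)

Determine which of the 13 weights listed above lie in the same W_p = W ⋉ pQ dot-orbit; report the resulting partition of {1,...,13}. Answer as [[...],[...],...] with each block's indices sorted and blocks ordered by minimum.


Type A_3, rank 3, |W|=24; reorder rows/cols to standard.

W_29-reps of the 13 weights in Ā_29 (same 3-coord order as C):

  λ_1+ρ ↦ (9, 4, 7);  λ_2+ρ ↦ (5, 0, 8);  λ_3+ρ ↦ (11, 2, 6);  λ_4+ρ ↦ (14, 5, 0);  λ_5+ρ ↦ (11, 2, 6);  λ_6+ρ ↦ (11, 2, 6);  λ_7+ρ ↦ (5, 0, 8);  λ_8+ρ ↦ (11, 2, 6);  λ_9+ρ ↦ (1, 15, 2);  λ_10+ρ ↦ (1, 15, 2);  λ_11+ρ ↦ (11, 2, 6);  λ_12+ρ ↦ (1, 15, 2);  λ_13+ρ ↦ (9, 4, 7)

These 13 weights hit 5 W_29-dot-orbits; sizes (2, 2, 5, 1, 3):

[[1, 13], [2, 7], [3, 5, 6, 8, 11], [4], [9, 10, 12]]


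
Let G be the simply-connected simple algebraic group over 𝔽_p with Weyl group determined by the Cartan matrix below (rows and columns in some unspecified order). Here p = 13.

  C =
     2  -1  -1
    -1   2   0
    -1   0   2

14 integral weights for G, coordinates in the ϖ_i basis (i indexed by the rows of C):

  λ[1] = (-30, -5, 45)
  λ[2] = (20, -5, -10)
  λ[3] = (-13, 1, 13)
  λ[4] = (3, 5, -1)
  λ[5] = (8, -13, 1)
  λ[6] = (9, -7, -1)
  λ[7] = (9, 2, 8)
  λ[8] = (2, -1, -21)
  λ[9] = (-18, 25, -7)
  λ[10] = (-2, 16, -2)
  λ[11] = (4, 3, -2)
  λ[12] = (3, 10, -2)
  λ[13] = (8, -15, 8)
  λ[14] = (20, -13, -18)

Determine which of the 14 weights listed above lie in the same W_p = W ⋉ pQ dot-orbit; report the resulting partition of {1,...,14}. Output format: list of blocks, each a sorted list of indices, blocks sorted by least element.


C ↔ A_3 under row/col permutation; |W(A_3)| = 24.

Ā_13 reps of the 14 weights (A_3, coords as presented):

  [1] (3, 6, 4) · [2] (4, 4, 1) · [3] (2, 9, 1) · [4] (4, 6, 0) · [5] (2, 9, 1) · [6] (4, 6, 0) · [7] (4, 6, 0) · [8] (4, 6, 0) · [9] (4, 6, 0) · [10] (2, 9, 1) · [11] (4, 4, 1) · [12] (2, 9, 1) · [13] (4, 4, 1) · [14] (4, 4, 1)

These 14 weights hit 4 W_13-dot-orbits; sizes (1, 4, 4, 5):

[[1], [2, 11, 13, 14], [3, 5, 10, 12], [4, 6, 7, 8, 9]]


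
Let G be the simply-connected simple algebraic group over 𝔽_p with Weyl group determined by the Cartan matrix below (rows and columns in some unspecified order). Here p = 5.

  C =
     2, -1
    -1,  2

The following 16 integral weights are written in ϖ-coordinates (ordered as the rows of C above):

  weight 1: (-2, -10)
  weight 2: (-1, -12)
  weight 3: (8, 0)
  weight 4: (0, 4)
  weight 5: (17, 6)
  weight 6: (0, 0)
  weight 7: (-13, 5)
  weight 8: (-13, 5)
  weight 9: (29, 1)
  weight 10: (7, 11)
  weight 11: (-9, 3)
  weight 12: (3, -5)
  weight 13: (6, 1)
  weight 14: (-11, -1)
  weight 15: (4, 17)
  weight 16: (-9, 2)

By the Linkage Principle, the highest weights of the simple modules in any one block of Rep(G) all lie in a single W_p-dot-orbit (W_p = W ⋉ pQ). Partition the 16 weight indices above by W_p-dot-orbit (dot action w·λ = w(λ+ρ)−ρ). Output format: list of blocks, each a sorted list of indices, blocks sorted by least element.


Cartan matrix: type A_2 (|W|=6); un-permuting the 2 rows.

Alcove-folded reps (p=5, 16 weights, presented ϖ-order):

    λ_1+ρ ↦ (0, 4)
    λ_2+ρ ↦ (0, 4)
    λ_3+ρ ↦ (0, 4)
    λ_4+ρ ↦ (0, 4)
    λ_5+ρ ↦ (2, 0)
    λ_6+ρ ↦ (1, 1)
    λ_7+ρ ↦ (1, 1)
    λ_8+ρ ↦ (1, 1)
    λ_9+ρ ↦ (0, 2)
    λ_10+ρ ↦ (2, 0)
    λ_11+ρ ↦ (1, 1)
    λ_12+ρ ↦ (0, 4)
    λ_13+ρ ↦ (1, 2)
    λ_14+ρ ↦ (5, 0)
    λ_15+ρ ↦ (2, 0)
    λ_16+ρ ↦ (0, 2)

Partition of {1..16} into 6 W_5-dot-orbits:

[[1, 2, 3, 4, 12], [5, 10, 15], [6, 7, 8, 11], [9, 16], [13], [14]]


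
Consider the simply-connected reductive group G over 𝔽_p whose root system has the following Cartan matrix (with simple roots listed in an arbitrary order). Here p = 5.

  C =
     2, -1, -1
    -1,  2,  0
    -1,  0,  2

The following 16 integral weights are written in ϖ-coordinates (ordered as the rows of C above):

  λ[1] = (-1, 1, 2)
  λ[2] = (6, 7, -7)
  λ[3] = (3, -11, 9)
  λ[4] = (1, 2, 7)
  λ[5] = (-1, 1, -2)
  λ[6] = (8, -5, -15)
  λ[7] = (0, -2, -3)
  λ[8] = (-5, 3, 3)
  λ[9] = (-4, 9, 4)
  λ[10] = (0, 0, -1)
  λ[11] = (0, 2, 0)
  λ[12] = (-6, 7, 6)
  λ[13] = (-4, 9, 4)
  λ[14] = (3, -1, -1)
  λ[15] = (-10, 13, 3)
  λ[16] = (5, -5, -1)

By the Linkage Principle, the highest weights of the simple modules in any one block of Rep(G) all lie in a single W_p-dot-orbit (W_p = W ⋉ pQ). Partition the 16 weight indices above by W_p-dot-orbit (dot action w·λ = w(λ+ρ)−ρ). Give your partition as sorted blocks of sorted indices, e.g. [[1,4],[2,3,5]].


C ↔ A_3 under row/col permutation; |W(A_3)| = 24.

Folding the 16 weights λ_j+ρ into Ā_5 (reps in the given 3-coord order):

  [1] (0, 2, 3);  [2] (1, 3, 1);  [3] (4, 0, 0);  [4] (0, 2, 3);  [5] (1, 1, 0);  [6] (4, 0, 0);  [7] (1, 1, 0);  [8] (4, 0, 0);  [9] (0, 2, 3);  [10] (1, 1, 0);  [11] (1, 3, 1);  [12] (0, 2, 3);  [13] (0, 2, 3);  [14] (4, 0, 0);  [15] (4, 0, 0);  [16] (1, 3, 1)

4 distinct reps among the 16 weights ⇒ 4 W_5-linkage classes:

[[1, 4, 9, 12, 13], [2, 11, 16], [3, 6, 8, 14, 15], [5, 7, 10]]


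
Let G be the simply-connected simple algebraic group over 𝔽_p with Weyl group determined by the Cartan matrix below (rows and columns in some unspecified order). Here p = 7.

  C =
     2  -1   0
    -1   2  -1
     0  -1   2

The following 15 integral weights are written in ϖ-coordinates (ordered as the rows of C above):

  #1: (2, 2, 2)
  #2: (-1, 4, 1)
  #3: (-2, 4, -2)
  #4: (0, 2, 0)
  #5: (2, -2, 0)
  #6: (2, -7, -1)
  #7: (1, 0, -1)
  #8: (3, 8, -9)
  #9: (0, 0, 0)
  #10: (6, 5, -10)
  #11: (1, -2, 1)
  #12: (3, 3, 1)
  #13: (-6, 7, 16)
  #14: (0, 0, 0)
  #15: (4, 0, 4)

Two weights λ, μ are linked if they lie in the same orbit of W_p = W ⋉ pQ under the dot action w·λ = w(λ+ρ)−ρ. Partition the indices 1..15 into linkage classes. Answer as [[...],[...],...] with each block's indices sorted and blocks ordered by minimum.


C ↔ A_3 under row/col permutation; |W(A_3)| = 24.

λ_j+ρ reflected into Ā_7 (⟨·,θ^∨⟩≤7); 3-tuples as given:

  λ_1+ρ ↦ (1, 3, 1)
  λ_2+ρ ↦ (0, 5, 2)
  λ_3+ρ ↦ (1, 3, 1)
  λ_4+ρ ↦ (1, 3, 1)
  λ_5+ρ ↦ (2, 1, 0)
  λ_6+ρ ↦ (0, 3, 3)
  λ_7+ρ ↦ (2, 1, 0)
  λ_8+ρ ↦ (1, 1, 1)
  λ_9+ρ ↦ (1, 1, 1)
  λ_10+ρ ↦ (2, 1, 0)
  λ_11+ρ ↦ (1, 1, 1)
  λ_12+ρ ↦ (1, 3, 1)
  λ_13+ρ ↦ (1, 3, 1)
  λ_14+ρ ↦ (1, 1, 1)
  λ_15+ρ ↦ (1, 1, 1)

The 15 indices split into 5 linkage classes (same alcove rep ⇔ same W_7-dot-orbit):

[[1, 3, 4, 12, 13], [2], [5, 7, 10], [6], [8, 9, 11, 14, 15]]


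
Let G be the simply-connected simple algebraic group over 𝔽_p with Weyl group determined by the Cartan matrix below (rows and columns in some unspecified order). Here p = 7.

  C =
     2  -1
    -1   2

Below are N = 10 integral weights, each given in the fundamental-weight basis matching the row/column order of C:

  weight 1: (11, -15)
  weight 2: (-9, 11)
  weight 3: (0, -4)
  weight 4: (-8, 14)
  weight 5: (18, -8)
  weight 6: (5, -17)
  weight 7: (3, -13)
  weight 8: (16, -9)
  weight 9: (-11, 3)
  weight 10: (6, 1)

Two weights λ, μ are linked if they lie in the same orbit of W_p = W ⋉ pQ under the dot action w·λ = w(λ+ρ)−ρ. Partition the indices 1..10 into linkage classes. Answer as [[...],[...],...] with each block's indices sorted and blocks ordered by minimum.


A_2 Cartan matrix, 2 simple roots permuted; ρ=(1,1).

Alcove-folded reps (p=7, 10 weights, presented ϖ-order):

    [1] (5, 0)
    [2] (2, 1)
    [3] (2, 1)
    [4] (0, 1)
    [5] (5, 0)
    [6] (2, 1)
    [7] (2, 1)
    [8] (2, 1)
    [9] (1, 3)
    [10] (5, 0)

4 distinct reps among the 10 weights ⇒ 4 W_7-linkage classes:

[[1, 5, 10], [2, 3, 6, 7, 8], [4], [9]]


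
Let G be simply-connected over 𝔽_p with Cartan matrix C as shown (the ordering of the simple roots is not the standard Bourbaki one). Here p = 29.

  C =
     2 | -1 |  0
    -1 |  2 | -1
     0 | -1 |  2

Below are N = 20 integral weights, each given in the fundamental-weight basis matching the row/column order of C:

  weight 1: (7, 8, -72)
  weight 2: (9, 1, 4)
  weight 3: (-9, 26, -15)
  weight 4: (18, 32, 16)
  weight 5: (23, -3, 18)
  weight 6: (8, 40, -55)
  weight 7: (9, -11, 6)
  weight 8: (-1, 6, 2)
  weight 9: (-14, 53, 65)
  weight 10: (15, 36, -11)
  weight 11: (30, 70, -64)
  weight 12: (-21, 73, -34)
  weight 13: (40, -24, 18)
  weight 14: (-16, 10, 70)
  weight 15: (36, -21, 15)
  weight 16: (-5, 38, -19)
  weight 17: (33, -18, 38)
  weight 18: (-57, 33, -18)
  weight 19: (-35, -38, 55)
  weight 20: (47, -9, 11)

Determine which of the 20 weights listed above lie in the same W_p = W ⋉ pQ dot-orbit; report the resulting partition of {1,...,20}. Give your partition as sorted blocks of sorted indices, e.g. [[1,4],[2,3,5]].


C ↔ A_3 under row/col permutation; |W(A_3)| = 24.

Ā_29 reps of the 20 weights (A_3, coords as presented):

    1: (9, 12, 4)
    2: (10, 2, 5)
    3: (8, 5, 14)
    4: (6, 11, 8)
    5: (10, 2, 5)
    6: (9, 12, 4)
    7: (0, 7, 3)
    8: (0, 7, 3)
    9: (9, 12, 4)
    10: (8, 5, 14)
    11: (8, 5, 14)
    12: (9, 12, 4)
    13: (6, 11, 8)
    14: (9, 5, 11)
    15: (9, 12, 4)
    16: (6, 11, 8)
    17: (10, 2, 5)
    18: (10, 2, 5)
    19: (8, 5, 14)
    20: (6, 11, 8)

These 20 weights hit 6 W_29-dot-orbits; sizes (5, 4, 4, 4, 2, 1):

[[1, 6, 9, 12, 15], [2, 5, 17, 18], [3, 10, 11, 19], [4, 13, 16, 20], [7, 8], [14]]


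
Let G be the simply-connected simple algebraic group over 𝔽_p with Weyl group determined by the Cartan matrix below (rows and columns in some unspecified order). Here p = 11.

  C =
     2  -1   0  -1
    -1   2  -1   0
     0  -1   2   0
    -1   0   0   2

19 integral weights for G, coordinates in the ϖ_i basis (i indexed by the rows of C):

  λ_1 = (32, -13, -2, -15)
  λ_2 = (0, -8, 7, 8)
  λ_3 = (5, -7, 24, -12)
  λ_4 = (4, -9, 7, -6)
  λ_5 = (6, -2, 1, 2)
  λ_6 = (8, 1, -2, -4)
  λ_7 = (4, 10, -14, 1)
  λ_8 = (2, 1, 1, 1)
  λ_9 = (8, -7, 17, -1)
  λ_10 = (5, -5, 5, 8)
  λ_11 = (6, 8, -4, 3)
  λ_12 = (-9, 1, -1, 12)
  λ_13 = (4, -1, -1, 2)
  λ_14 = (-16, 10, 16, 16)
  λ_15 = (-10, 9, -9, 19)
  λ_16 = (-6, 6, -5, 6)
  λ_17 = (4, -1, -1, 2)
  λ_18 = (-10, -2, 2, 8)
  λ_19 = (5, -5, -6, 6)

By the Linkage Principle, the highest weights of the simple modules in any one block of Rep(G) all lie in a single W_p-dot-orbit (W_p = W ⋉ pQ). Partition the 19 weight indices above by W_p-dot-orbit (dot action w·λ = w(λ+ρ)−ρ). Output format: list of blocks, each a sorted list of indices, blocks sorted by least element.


Dynkin diagram of C (from the 6 off-diagonal −1 entries): A_4.

λ_j+ρ reflected into Ā_11 (⟨·,θ^∨⟩≤11); 4-tuples as given:

  λ_1 → (6, 1, 1, 3)
  λ_2 → (6, 1, 1, 3)
  λ_3 → (5, 0, 0, 3)
  λ_4 → (5, 0, 0, 3)
  λ_5 → (6, 1, 1, 3)
  λ_6 → (6, 1, 1, 3)
  λ_7 → (2, 0, 4, 3)
  λ_8 → (3, 2, 2, 2)
  λ_9 → (6, 1, 1, 3)
  λ_10 → (2, 0, 4, 3)
  λ_11 → (2, 0, 4, 3)
  λ_12 → (2, 0, 4, 3)
  λ_13 → (5, 0, 0, 3)
  λ_14 → (2, 0, 4, 3)
  λ_15 → (0, 2, 7, 1)
  λ_16 → (3, 2, 2, 2)
  λ_17 → (5, 0, 0, 3)
  λ_18 → (0, 2, 7, 1)
  λ_19 → (3, 2, 2, 2)

Linkage partition of the 19 weights (5 classes, p=11):

[[1, 2, 5, 6, 9], [3, 4, 13, 17], [7, 10, 11, 12, 14], [8, 16, 19], [15, 18]]


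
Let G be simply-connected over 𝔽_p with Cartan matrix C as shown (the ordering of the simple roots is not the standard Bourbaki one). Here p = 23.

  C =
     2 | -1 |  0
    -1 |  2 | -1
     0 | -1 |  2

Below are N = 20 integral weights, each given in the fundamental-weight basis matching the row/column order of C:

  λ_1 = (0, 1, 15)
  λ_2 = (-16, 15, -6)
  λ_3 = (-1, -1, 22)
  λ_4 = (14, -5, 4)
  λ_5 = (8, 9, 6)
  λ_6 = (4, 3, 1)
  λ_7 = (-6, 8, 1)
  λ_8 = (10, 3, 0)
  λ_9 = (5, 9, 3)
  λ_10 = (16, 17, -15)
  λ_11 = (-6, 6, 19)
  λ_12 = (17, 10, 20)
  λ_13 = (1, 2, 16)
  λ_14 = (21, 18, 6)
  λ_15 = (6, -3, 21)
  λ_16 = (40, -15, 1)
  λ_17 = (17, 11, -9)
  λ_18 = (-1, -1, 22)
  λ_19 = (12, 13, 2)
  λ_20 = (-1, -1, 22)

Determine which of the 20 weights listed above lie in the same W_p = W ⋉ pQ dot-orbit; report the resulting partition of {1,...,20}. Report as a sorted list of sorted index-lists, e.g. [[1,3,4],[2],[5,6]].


A_3 Cartan matrix, 3 simple roots permuted; ρ=(1,1,1).

Each λ_j+ρ reduced to Ā_23; 3-tuples below use C's row order:

  [1] (1, 2, 16)
  [2] (11, 4, 1)
  [3] (0, 0, 23)
  [4] (11, 4, 1)
  [5] (6, 10, 4)
  [6] (5, 4, 2)
  [7] (5, 4, 2)
  [8] (11, 4, 1)
  [9] (6, 10, 4)
  [10] (5, 4, 2)
  [11] (1, 2, 16)
  [12] (5, 4, 2)
  [13] (2, 3, 17)
  [14] (1, 2, 16)
  [15] (1, 2, 16)
  [16] (5, 4, 2)
  [17] (11, 4, 1)
  [18] (0, 0, 23)
  [19] (6, 10, 4)
  [20] (0, 0, 23)

These 20 weights hit 6 W_23-dot-orbits; sizes (4, 4, 3, 3, 5, 1):

[[1, 11, 14, 15], [2, 4, 8, 17], [3, 18, 20], [5, 9, 19], [6, 7, 10, 12, 16], [13]]


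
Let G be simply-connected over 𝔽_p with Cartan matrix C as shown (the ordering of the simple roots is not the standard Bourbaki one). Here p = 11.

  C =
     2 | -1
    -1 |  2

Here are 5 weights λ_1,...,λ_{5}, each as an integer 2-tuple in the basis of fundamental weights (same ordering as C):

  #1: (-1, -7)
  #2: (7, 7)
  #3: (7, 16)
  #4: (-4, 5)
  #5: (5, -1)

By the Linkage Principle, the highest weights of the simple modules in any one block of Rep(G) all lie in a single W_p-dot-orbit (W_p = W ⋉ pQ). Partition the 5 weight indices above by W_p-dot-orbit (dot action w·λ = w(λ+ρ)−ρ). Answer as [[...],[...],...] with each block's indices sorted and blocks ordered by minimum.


Cartan matrix: type A_2 (|W|=6); un-permuting the 2 rows.

λ_j+ρ reflected into Ā_11 (⟨·,θ^∨⟩≤11); 2-tuples as given:

    λ_1 → (6, 0)
    λ_2 → (3, 3)
    λ_3 → (3, 3)
    λ_4 → (3, 3)
    λ_5 → (6, 0)

2 distinct reps among the 5 weights ⇒ 2 W_11-linkage classes:

[[1, 5], [2, 3, 4]]


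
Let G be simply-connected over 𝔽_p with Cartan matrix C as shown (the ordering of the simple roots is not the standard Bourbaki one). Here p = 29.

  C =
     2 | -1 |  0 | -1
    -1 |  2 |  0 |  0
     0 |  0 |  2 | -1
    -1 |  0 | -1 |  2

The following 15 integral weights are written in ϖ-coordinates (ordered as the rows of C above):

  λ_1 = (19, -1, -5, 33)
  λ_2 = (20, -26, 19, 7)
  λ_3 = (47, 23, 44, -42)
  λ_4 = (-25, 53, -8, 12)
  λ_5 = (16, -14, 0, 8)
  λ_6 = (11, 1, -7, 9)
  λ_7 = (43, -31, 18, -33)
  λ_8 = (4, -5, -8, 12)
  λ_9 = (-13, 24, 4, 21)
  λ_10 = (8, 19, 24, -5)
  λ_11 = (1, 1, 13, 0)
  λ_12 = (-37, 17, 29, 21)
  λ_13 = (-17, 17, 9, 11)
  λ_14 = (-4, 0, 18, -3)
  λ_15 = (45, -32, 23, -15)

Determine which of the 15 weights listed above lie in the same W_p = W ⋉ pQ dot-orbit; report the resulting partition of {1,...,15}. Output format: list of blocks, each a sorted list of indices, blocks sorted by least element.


Dynkin diagram of C (from the 6 off-diagonal −1 entries): A_4.

Ā_29 reps of the 15 weights (A_4, coords as presented):

  1: (4, 1, 0, 4) · 2: (4, 1, 0, 4) · 3: (12, 2, 6, 4) · 4: (1, 4, 7, 6) · 5: (4, 13, 1, 9) · 6: (12, 2, 6, 4) · 7: (14, 3, 1, 1) · 8: (1, 4, 7, 6) · 9: (12, 2, 6, 4) · 10: (4, 1, 0, 4) · 11: (2, 2, 14, 1) · 12: (1, 4, 7, 6) · 13: (12, 2, 6, 4) · 14: (2, 2, 14, 1) · 15: (2, 2, 14, 1)

Grouping the 15 weights by Ā_29-representative: 6 linkage classes.

[[1, 2, 10], [3, 6, 9, 13], [4, 8, 12], [5], [7], [11, 14, 15]]


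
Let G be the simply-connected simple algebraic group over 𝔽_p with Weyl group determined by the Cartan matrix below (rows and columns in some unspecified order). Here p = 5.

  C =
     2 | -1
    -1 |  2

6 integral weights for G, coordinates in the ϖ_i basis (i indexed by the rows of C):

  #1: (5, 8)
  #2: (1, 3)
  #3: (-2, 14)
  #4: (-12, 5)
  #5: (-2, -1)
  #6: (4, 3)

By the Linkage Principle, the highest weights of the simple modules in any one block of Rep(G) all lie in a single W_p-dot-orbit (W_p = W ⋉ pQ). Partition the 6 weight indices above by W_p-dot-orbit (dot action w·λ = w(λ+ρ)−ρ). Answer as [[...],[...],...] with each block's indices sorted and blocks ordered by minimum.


Root system A_2: the 2×2 matrix C matches after relabeling.

Ā_5 reps of the 6 weights (A_2, coords as presented):

  λ_1+ρ ↦ (1, 4) · λ_2+ρ ↦ (1, 3) · λ_3+ρ ↦ (0, 1) · λ_4+ρ ↦ (1, 0) · λ_5+ρ ↦ (0, 1) · λ_6+ρ ↦ (1, 0)

Linkage partition of the 6 weights (4 classes, p=5):

[[1], [2], [3, 5], [4, 6]]


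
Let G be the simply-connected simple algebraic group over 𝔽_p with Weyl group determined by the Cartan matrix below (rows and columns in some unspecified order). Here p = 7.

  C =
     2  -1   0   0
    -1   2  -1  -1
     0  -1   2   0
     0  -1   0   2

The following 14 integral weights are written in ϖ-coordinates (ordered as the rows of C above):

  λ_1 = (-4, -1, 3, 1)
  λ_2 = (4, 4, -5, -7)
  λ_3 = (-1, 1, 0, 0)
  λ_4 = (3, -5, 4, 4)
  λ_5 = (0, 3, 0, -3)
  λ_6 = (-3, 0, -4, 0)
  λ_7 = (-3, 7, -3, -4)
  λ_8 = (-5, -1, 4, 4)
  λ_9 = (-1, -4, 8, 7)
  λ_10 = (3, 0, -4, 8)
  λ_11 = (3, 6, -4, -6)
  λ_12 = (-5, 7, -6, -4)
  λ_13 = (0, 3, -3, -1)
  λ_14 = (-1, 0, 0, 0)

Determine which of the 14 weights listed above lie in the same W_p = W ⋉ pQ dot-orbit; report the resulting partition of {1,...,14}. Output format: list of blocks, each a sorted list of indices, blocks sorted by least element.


Dynkin diagram of C (from the 6 off-diagonal −1 entries): D_4.

Ā_7 reps of the 14 weights (D_4, coords as presented):

  [1] (0, 2, 1, 1) · [2] (0, 1, 1, 1) · [3] (0, 2, 1, 1) · [4] (0, 1, 1, 1) · [5] (1, 1, 1, 2) · [6] (0, 1, 1, 1) · [7] (1, 1, 1, 2) · [8] (0, 1, 1, 1) · [9] (4, 0, 1, 2) · [10] (1, 2, 2, 0) · [11] (0, 2, 1, 1) · [12] (0, 2, 1, 1) · [13] (1, 2, 2, 0) · [14] (0, 1, 1, 1)

These 14 weights hit 5 W_7-dot-orbits; sizes (4, 5, 2, 1, 2):

[[1, 3, 11, 12], [2, 4, 6, 8, 14], [5, 7], [9], [10, 13]]


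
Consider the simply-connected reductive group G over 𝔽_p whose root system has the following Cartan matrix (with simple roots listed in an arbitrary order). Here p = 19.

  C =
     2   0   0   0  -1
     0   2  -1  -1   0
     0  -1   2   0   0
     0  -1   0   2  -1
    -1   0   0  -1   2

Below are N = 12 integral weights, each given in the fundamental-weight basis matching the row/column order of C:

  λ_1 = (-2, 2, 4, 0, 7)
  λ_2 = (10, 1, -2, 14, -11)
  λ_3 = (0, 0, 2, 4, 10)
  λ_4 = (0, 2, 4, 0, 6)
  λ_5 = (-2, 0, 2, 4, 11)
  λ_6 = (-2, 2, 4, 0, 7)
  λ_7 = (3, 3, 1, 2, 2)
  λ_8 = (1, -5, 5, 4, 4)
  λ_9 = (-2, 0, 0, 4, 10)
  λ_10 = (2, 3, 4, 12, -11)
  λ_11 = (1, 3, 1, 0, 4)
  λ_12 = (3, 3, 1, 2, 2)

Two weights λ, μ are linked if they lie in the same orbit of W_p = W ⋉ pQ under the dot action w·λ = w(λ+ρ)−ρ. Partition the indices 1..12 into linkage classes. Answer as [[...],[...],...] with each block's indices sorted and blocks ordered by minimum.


A_5 Cartan matrix, 5 simple roots permuted; ρ=(1,1,1,1,1).

Ā_19 reps of the 12 weights (A_5, coords as presented):

  [1] (1, 3, 5, 1, 7);  [2] (1, 1, 1, 5, 10);  [3] (1, 1, 1, 5, 10);  [4] (1, 3, 5, 1, 7);  [5] (1, 1, 1, 5, 10);  [6] (1, 3, 5, 1, 7);  [7] (4, 4, 2, 3, 3);  [8] (2, 4, 2, 1, 5);  [9] (1, 1, 1, 5, 10);  [10] (4, 4, 2, 3, 3);  [11] (2, 4, 2, 1, 5);  [12] (4, 4, 2, 3, 3)

These 12 weights hit 4 W_19-dot-orbits; sizes (3, 4, 3, 2):

[[1, 4, 6], [2, 3, 5, 9], [7, 10, 12], [8, 11]]


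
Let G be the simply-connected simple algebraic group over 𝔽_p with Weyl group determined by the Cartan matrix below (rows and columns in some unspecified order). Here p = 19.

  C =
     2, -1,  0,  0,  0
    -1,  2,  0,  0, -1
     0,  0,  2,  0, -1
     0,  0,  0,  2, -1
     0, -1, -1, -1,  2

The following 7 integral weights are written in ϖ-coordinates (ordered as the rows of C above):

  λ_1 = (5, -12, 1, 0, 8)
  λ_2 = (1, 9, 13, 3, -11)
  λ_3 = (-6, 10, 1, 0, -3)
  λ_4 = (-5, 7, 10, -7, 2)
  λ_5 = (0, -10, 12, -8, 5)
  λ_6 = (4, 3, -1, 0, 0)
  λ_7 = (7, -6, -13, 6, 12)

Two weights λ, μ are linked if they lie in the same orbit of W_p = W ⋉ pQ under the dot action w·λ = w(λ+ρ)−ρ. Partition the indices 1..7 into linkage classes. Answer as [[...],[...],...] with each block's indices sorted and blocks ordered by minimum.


Cartan matrix: type D_5 (|W|=1920); un-permuting the 5 rows.

Alcove-folded reps (p=19, 7 weights, presented ϖ-order):

  λ_1 → (5, 4, 0, 1, 1)
  λ_2 → (1, 1, 4, 6, 3)
  λ_3 → (5, 4, 0, 1, 1)
  λ_4 → (1, 3, 8, 3, 0)
  λ_5 → (1, 6, 1, 1, 2)
  λ_6 → (5, 4, 0, 1, 1)
  λ_7 → (1, 3, 8, 3, 0)

These 7 weights hit 4 W_19-dot-orbits; sizes (3, 1, 2, 1):

[[1, 3, 6], [2], [4, 7], [5]]


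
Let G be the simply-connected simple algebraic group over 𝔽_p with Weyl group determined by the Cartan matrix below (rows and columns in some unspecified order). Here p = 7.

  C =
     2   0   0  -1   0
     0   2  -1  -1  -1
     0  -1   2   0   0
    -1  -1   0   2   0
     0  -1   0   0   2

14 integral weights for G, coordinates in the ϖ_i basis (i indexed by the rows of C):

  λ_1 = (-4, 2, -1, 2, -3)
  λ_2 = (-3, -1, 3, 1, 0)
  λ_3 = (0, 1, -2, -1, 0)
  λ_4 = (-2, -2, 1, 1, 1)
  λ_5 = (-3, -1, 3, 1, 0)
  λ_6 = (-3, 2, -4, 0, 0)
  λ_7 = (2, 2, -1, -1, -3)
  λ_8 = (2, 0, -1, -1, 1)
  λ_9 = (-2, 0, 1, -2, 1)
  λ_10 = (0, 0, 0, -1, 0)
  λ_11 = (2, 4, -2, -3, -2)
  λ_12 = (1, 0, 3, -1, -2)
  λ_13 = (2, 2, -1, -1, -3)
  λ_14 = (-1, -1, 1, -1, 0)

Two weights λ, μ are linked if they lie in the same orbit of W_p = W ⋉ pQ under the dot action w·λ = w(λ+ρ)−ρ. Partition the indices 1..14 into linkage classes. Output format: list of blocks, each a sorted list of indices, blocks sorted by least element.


C ↔ D_5 under row/col permutation; |W(D_5)| = 1920.

λ_j+ρ reflected into Ā_7 (⟨·,θ^∨⟩≤7); 5-tuples as given:

    λ_1 → (3, 1, 0, 0, 2)
    λ_2 → (2, 0, 4, 0, 1)
    λ_3 → (1, 1, 1, 0, 1)
    λ_4 → (1, 1, 1, 0, 1)
    λ_5 → (2, 0, 4, 0, 1)
    λ_6 → (1, 1, 2, 0, 0)
    λ_7 → (3, 1, 0, 0, 2)
    λ_8 → (3, 1, 0, 0, 2)
    λ_9 → (1, 1, 1, 0, 1)
    λ_10 → (1, 1, 1, 0, 1)
    λ_11 → (1, 1, 1, 0, 1)
    λ_12 → (2, 0, 4, 0, 1)
    λ_13 → (3, 1, 0, 0, 2)
    λ_14 → (0, 0, 2, 0, 1)

The 14 indices split into 5 linkage classes (same alcove rep ⇔ same W_7-dot-orbit):

[[1, 7, 8, 13], [2, 5, 12], [3, 4, 9, 10, 11], [6], [14]]


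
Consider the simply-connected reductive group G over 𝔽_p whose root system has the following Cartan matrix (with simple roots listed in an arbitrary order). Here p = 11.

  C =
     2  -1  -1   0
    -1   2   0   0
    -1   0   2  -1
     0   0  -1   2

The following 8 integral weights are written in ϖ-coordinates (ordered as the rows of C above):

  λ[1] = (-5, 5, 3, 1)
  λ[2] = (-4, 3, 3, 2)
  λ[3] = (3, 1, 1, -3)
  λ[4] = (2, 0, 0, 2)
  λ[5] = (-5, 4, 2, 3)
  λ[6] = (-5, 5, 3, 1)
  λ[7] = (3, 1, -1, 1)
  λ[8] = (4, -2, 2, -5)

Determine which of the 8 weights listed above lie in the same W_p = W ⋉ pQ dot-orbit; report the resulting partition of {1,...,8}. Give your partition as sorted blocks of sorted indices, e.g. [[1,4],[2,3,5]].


A_4 Cartan matrix, 4 simple roots permuted; ρ=(1,1,1,1).

Each λ_j+ρ reduced to Ā_11; 4-tuples below use C's row order:

  [1] (4, 2, 0, 2) · [2] (3, 1, 1, 3) · [3] (4, 2, 0, 2) · [4] (3, 1, 1, 3) · [5] (3, 1, 1, 3) · [6] (4, 2, 0, 2) · [7] (4, 2, 0, 2) · [8] (3, 1, 1, 3)

2 distinct reps among the 8 weights ⇒ 2 W_11-linkage classes:

[[1, 3, 6, 7], [2, 4, 5, 8]]


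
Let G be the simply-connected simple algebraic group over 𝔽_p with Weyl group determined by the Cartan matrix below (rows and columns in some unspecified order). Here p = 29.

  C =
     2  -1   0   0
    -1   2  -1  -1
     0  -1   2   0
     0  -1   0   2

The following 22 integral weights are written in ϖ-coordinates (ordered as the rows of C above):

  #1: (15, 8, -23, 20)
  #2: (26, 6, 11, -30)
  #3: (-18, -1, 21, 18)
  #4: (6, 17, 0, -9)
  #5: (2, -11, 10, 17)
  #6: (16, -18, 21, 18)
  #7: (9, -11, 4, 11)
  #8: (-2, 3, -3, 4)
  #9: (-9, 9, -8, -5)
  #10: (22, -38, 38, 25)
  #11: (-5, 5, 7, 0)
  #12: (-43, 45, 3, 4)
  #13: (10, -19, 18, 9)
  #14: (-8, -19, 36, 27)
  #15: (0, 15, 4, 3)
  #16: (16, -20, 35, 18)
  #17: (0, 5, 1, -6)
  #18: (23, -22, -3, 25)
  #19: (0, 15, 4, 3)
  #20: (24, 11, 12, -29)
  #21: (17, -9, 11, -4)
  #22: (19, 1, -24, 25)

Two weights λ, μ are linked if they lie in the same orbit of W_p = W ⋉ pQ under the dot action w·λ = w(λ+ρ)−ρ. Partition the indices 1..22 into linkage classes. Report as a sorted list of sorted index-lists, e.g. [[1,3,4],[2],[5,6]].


Root system D_4: the 4×4 matrix C matches after relabeling.

Ā_29 reps of the 22 weights (D_4, coords as presented):

    1: (1, 3, 5, 4)
    2: (0, 5, 5, 2)
    3: (0, 5, 5, 2)
    4: (7, 3, 1, 8)
    5: (7, 3, 1, 8)
    6: (0, 5, 5, 2)
    7: (0, 5, 5, 2)
    8: (1, 1, 2, 5)
    9: (1, 1, 2, 5)
    10: (4, 2, 8, 1)
    11: (4, 2, 8, 1)
    12: (1, 3, 5, 4)
    13: (7, 3, 1, 8)
    14: (7, 3, 1, 8)
    15: (1, 3, 5, 4)
    16: (0, 5, 5, 2)
    17: (1, 1, 2, 5)
    18: (1, 2, 21, 3)
    19: (1, 3, 5, 4)
    20: (1, 3, 5, 4)
    21: (7, 3, 1, 8)
    22: (1, 1, 2, 5)

These 22 weights hit 6 W_29-dot-orbits; sizes (5, 5, 5, 4, 2, 1):

[[1, 12, 15, 19, 20], [2, 3, 6, 7, 16], [4, 5, 13, 14, 21], [8, 9, 17, 22], [10, 11], [18]]


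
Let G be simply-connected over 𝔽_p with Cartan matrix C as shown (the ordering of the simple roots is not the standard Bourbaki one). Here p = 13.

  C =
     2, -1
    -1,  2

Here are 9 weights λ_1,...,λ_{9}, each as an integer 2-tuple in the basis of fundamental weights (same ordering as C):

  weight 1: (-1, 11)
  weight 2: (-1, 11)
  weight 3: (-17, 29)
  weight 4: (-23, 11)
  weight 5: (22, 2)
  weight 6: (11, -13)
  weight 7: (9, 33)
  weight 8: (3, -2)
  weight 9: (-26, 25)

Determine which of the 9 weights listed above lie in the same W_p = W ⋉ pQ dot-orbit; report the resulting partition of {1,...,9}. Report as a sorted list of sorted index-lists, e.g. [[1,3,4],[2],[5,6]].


Root system A_2: the 2×2 matrix C matches after relabeling.

Ā_13 reps of the 9 weights (A_2, coords as presented):

  [1] (0, 12);  [2] (0, 12);  [3] (3, 1);  [4] (3, 1);  [5] (0, 10);  [6] (0, 12);  [7] (5, 5);  [8] (3, 1);  [9] (0, 12)

These 9 weights hit 4 W_13-dot-orbits; sizes (4, 3, 1, 1):

[[1, 2, 6, 9], [3, 4, 8], [5], [7]]


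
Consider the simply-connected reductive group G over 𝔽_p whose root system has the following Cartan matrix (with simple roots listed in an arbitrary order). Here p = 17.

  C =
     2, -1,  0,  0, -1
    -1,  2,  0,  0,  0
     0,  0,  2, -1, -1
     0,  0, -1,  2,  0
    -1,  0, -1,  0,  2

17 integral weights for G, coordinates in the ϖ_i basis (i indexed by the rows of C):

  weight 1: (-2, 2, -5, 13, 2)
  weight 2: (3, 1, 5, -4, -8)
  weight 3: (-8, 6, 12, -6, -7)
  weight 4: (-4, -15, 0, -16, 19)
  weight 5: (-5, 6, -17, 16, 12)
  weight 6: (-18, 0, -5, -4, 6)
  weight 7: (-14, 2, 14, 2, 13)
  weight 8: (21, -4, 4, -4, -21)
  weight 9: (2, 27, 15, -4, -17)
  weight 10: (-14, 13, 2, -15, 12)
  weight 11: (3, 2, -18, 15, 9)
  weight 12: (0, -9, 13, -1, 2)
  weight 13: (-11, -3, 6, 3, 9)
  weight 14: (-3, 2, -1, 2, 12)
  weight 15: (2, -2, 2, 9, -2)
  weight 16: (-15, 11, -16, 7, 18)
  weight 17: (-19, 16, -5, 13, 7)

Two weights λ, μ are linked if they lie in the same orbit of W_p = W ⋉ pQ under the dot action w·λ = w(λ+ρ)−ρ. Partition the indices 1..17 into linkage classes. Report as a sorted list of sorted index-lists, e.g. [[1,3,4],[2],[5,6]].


Cartan matrix: type A_5 (|W|=720); un-permuting the 5 rows.

Folding the 17 weights λ_j+ρ into Ā_17 (reps in the given 5-coord order):

    λ_1+ρ ↦ (1, 1, 2, 10, 1)
    λ_2+ρ ↦ (2, 1, 3, 1, 0)
    λ_3+ρ ↦ (0, 6, 5, 0, 2)
    λ_4+ρ ↦ (2, 1, 0, 3, 11)
    λ_5+ρ ↦ (3, 0, 9, 1, 4)
    λ_6+ρ ↦ (3, 0, 9, 1, 4)
    λ_7+ρ ↦ (1, 1, 2, 10, 1)
    λ_8+ρ ↦ (1, 1, 2, 10, 1)
    λ_9+ρ ↦ (2, 1, 0, 3, 11)
    λ_10+ρ ↦ (2, 1, 0, 3, 11)
    λ_11+ρ ↦ (3, 0, 9, 1, 4)
    λ_12+ρ ↦ (3, 0, 9, 1, 4)
    λ_13+ρ ↦ (0, 6, 5, 0, 2)
    λ_14+ρ ↦ (2, 1, 0, 3, 11)
    λ_15+ρ ↦ (1, 1, 2, 10, 1)
    λ_16+ρ ↦ (2, 0, 2, 3, 8)
    λ_17+ρ ↦ (3, 0, 9, 1, 4)

The 17 indices split into 6 linkage classes (same alcove rep ⇔ same W_17-dot-orbit):

[[1, 7, 8, 15], [2], [3, 13], [4, 9, 10, 14], [5, 6, 11, 12, 17], [16]]


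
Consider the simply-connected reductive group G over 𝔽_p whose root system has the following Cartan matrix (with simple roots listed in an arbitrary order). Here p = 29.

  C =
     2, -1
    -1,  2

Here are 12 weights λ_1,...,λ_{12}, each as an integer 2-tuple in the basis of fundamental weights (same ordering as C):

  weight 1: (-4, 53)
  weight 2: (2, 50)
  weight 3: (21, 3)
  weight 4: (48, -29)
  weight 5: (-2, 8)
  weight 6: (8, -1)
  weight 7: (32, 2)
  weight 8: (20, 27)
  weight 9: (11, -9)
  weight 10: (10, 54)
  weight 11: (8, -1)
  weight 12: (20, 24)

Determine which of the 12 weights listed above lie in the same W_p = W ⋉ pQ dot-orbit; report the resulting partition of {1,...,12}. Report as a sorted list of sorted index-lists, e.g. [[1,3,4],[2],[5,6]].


Type A_2, rank 2, |W|=6; reorder rows/cols to standard.

λ_j+ρ reflected into Ā_29 (⟨·,θ^∨⟩≤29); 2-tuples as given:

  λ_1 → (22, 4)
  λ_2 → (22, 4)
  λ_3 → (22, 4)
  λ_4 → (1, 8)
  λ_5 → (1, 8)
  λ_6 → (9, 0)
  λ_7 → (22, 4)
  λ_8 → (1, 8)
  λ_9 → (4, 8)
  λ_10 → (18, 8)
  λ_11 → (9, 0)
  λ_12 → (4, 8)

The 12 indices split into 5 linkage classes (same alcove rep ⇔ same W_29-dot-orbit):

[[1, 2, 3, 7], [4, 5, 8], [6, 11], [9, 12], [10]]


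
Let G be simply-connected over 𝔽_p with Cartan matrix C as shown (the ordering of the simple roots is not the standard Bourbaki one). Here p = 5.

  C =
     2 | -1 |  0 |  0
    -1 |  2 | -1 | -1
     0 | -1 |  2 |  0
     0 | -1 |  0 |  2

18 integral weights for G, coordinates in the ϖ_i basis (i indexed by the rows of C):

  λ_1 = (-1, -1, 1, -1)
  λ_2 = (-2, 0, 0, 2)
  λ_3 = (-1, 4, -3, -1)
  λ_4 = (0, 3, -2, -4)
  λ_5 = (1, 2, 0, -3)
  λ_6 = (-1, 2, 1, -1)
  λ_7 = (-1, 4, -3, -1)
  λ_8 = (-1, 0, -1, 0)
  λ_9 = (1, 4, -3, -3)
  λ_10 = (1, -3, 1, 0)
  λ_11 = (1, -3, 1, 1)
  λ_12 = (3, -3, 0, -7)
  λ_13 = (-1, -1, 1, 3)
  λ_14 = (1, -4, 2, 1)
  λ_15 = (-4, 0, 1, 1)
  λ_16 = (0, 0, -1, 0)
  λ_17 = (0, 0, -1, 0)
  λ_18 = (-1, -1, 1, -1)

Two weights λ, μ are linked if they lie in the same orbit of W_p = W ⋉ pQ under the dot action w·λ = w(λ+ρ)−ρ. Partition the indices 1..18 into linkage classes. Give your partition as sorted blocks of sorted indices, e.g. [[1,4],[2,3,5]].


Cartan matrix: type D_4 (|W|=192); un-permuting the 4 rows.

Alcove-folded reps (p=5, 18 weights, presented ϖ-order):

  [1] (0, 0, 2, 0);  [2] (1, 0, 1, 3);  [3] (0, 0, 2, 0);  [4] (1, 0, 1, 3);  [5] (1, 1, 0, 1);  [6] (0, 0, 2, 0);  [7] (0, 0, 2, 0);  [8] (0, 1, 0, 1);  [9] (0, 2, 0, 0);  [10] (0, 1, 0, 1);  [11] (0, 2, 0, 0);  [12] (1, 1, 0, 1);  [13] (1, 0, 1, 3);  [14] (1, 1, 0, 1);  [15] (1, 2, 0, 0);  [16] (1, 1, 0, 1);  [17] (1, 1, 0, 1);  [18] (0, 0, 2, 0)

The 18 indices split into 6 linkage classes (same alcove rep ⇔ same W_5-dot-orbit):

[[1, 3, 6, 7, 18], [2, 4, 13], [5, 12, 14, 16, 17], [8, 10], [9, 11], [15]]


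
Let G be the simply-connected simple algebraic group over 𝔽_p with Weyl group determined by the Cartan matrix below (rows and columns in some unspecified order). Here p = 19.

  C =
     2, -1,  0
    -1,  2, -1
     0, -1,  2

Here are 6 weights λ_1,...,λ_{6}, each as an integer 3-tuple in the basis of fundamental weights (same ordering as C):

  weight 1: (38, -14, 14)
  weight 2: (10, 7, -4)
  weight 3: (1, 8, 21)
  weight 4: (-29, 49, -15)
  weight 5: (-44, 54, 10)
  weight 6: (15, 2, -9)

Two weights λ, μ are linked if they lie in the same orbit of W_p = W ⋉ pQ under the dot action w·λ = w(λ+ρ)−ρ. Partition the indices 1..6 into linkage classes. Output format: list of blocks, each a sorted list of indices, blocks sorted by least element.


Cartan matrix: type A_3 (|W|=24); un-permuting the 3 rows.

Folding the 6 weights λ_j+ρ into Ā_19 (reps in the given 3-coord order):

    λ_1+ρ ↦ (2, 4, 12)
    λ_2+ρ ↦ (11, 5, 3)
    λ_3+ρ ↦ (9, 3, 5)
    λ_4+ρ ↦ (9, 3, 5)
    λ_5+ρ ↦ (2, 5, 4)
    λ_6+ρ ↦ (11, 5, 3)

Partition of {1..6} into 4 W_19-dot-orbits:

[[1], [2, 6], [3, 4], [5]]


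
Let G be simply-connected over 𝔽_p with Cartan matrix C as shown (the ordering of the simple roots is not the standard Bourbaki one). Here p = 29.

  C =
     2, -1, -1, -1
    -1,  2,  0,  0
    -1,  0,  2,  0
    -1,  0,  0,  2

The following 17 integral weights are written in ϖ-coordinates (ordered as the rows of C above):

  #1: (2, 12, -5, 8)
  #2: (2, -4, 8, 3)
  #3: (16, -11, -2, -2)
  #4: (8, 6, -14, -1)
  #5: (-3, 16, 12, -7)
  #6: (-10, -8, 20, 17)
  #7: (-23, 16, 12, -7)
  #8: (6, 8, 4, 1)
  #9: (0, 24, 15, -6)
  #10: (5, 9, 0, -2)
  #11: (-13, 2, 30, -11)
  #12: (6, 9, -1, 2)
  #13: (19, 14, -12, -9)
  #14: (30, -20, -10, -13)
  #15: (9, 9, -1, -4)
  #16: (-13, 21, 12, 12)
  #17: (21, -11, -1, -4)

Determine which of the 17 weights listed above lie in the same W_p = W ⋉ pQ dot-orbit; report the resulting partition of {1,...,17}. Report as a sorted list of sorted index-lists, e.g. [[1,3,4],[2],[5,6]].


Type D_4, rank 4, |W|=192; reorder rows/cols to standard.

Ā_29 reps of the 17 weights (D_4, coords as presented):

    λ_1 → (1, 12, 3, 8)
    λ_2 → (0, 3, 9, 4)
    λ_3 → (5, 10, 1, 1)
    λ_4 → (0, 3, 9, 4)
    λ_5 → (6, 9, 5, 2)
    λ_6 → (6, 9, 5, 2)
    λ_7 → (6, 9, 5, 2)
    λ_8 → (6, 9, 5, 2)
    λ_9 → (1, 12, 3, 8)
    λ_10 → (5, 10, 1, 1)
    λ_11 → (7, 10, 0, 3)
    λ_12 → (7, 10, 0, 3)
    λ_13 → (6, 9, 5, 2)
    λ_14 → (7, 10, 0, 3)
    λ_15 → (7, 10, 0, 3)
    λ_16 → (5, 10, 1, 1)
    λ_17 → (7, 10, 0, 3)

These 17 weights hit 5 W_29-dot-orbits; sizes (2, 2, 3, 5, 5):

[[1, 9], [2, 4], [3, 10, 16], [5, 6, 7, 8, 13], [11, 12, 14, 15, 17]]


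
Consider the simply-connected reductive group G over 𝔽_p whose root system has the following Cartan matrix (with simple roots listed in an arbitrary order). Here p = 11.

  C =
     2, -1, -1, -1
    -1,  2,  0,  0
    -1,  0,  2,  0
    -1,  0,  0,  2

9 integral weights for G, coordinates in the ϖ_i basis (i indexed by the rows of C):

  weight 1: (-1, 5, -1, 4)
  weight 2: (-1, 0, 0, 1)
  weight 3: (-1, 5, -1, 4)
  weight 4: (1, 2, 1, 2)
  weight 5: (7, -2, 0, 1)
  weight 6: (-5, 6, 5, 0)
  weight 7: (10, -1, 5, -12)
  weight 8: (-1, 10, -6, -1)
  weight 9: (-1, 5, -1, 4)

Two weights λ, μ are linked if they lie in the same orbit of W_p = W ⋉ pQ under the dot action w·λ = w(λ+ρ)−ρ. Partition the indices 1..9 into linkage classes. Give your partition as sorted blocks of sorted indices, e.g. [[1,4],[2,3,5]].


Dynkin diagram of C (from the 6 off-diagonal −1 entries): D_4.

Each λ_j+ρ reduced to Ā_11; 4-tuples below use C's row order:

  λ_1 → (0, 6, 0, 5);  λ_2 → (0, 1, 1, 2);  λ_3 → (0, 6, 0, 5);  λ_4 → (1, 3, 2, 3);  λ_5 → (0, 1, 1, 2);  λ_6 → (1, 3, 2, 3);  λ_7 → (0, 6, 0, 5);  λ_8 → (0, 6, 0, 5);  λ_9 → (0, 6, 0, 5)

Grouping the 9 weights by Ā_11-representative: 3 linkage classes.

[[1, 3, 7, 8, 9], [2, 5], [4, 6]]


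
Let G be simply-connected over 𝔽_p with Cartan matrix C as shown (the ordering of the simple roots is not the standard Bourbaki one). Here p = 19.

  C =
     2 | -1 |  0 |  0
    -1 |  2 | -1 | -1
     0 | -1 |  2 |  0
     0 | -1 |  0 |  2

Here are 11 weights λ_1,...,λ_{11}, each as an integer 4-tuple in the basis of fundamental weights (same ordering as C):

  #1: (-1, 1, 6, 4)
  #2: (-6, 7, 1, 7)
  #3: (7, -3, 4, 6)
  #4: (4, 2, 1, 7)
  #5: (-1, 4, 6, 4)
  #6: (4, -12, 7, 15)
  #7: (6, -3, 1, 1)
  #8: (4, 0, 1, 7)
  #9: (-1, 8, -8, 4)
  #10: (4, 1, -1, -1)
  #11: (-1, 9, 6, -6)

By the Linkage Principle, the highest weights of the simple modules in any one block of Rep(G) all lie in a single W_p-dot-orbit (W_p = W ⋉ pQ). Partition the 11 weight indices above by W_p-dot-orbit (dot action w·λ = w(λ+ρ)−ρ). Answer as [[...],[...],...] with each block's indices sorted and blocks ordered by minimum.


Dynkin diagram of C (from the 6 off-diagonal −1 entries): D_4.

λ_j+ρ reflected into Ā_19 (⟨·,θ^∨⟩≤19); 4-tuples as given:

  1: (0, 2, 7, 5);  2: (5, 1, 2, 8);  3: (6, 2, 3, 5);  4: (5, 1, 2, 8);  5: (0, 2, 7, 5);  6: (6, 2, 3, 5);  7: (5, 2, 0, 0);  8: (5, 1, 2, 8);  9: (0, 2, 7, 5);  10: (5, 2, 0, 0);  11: (0, 2, 7, 5)

These 11 weights hit 4 W_19-dot-orbits; sizes (4, 3, 2, 2):

[[1, 5, 9, 11], [2, 4, 8], [3, 6], [7, 10]]


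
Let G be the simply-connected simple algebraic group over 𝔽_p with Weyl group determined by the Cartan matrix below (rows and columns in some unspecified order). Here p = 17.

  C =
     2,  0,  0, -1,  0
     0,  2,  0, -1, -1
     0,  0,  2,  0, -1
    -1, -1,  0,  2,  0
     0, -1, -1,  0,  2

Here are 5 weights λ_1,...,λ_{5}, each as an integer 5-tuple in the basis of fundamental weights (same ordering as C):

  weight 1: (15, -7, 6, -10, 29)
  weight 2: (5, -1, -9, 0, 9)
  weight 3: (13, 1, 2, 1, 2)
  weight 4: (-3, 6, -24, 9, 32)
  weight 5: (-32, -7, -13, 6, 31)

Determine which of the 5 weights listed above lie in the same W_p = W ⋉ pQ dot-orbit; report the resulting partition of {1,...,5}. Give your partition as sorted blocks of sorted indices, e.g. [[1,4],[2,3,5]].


C ↔ A_5 under row/col permutation; |W(A_5)| = 720.

Each λ_j+ρ reduced to Ā_17; 5-tuples below use C's row order:

  λ_1+ρ ↦ (7, 1, 3, 2, 1);  λ_2+ρ ↦ (6, 0, 8, 1, 2);  λ_3+ρ ↦ (7, 1, 3, 2, 1);  λ_4+ρ ↦ (6, 0, 8, 1, 2);  λ_5+ρ ↦ (7, 1, 3, 2, 1)

Linkage partition of the 5 weights (2 classes, p=17):

[[1, 3, 5], [2, 4]]


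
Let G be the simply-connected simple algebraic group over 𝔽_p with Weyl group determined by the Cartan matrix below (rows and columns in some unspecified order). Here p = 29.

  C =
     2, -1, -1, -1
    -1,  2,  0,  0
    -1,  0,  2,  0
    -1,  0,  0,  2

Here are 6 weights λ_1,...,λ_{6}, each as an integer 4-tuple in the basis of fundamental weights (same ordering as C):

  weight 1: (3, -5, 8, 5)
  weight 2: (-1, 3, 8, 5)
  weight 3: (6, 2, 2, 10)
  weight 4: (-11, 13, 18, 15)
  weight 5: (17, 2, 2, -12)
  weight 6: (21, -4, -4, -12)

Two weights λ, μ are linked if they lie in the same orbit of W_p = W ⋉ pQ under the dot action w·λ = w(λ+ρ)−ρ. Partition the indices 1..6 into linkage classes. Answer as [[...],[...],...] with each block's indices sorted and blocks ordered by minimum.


C ↔ D_4 under row/col permutation; |W(D_4)| = 192.

Each λ_j+ρ reduced to Ā_29; 4-tuples below use C's row order:

  λ_1+ρ ↦ (0, 4, 9, 6);  λ_2+ρ ↦ (0, 4, 9, 6);  λ_3+ρ ↦ (5, 3, 3, 11);  λ_4+ρ ↦ (0, 4, 9, 6);  λ_5+ρ ↦ (5, 3, 3, 11);  λ_6+ρ ↦ (5, 3, 3, 11)

Partition of {1..6} into 2 W_29-dot-orbits:

[[1, 2, 4], [3, 5, 6]]


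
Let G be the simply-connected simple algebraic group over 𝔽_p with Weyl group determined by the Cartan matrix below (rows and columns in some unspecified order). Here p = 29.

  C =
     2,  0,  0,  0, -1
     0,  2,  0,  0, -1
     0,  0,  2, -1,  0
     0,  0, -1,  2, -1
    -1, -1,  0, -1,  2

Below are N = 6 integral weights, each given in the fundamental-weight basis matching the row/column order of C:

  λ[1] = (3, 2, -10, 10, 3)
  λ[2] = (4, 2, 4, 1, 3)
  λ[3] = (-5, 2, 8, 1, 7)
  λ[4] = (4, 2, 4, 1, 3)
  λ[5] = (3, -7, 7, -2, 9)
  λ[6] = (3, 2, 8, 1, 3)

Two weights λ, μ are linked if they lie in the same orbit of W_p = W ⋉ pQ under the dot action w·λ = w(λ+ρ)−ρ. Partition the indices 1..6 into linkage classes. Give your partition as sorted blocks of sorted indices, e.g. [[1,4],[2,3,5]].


Dynkin diagram of C (from the 8 off-diagonal −1 entries): D_5.

W_29-reps of the 6 weights in Ā_29 (same 5-coord order as C):

  1: (4, 3, 9, 2, 4);  2: (5, 3, 5, 2, 4);  3: (4, 3, 9, 2, 4);  4: (5, 3, 5, 2, 4);  5: (4, 6, 7, 1, 3);  6: (4, 3, 9, 2, 4)

Grouping the 6 weights by Ā_29-representative: 3 linkage classes.

[[1, 3, 6], [2, 4], [5]]
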